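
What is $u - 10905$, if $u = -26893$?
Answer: $-37798$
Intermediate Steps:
$u - 10905 = -26893 - 10905 = -37798$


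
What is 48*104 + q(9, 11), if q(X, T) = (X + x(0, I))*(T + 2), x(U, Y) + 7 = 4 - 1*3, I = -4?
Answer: 5031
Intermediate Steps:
x(U, Y) = -6 (x(U, Y) = -7 + (4 - 1*3) = -7 + (4 - 3) = -7 + 1 = -6)
q(X, T) = (-6 + X)*(2 + T) (q(X, T) = (X - 6)*(T + 2) = (-6 + X)*(2 + T))
48*104 + q(9, 11) = 48*104 + (-12 - 6*11 + 2*9 + 11*9) = 4992 + (-12 - 66 + 18 + 99) = 4992 + 39 = 5031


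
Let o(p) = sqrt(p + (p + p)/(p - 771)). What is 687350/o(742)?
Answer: 343675*sqrt(64554)/3339 ≈ 26151.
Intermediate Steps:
o(p) = sqrt(p + 2*p/(-771 + p)) (o(p) = sqrt(p + (2*p)/(-771 + p)) = sqrt(p + 2*p/(-771 + p)))
687350/o(742) = 687350/(sqrt(742*(-769 + 742)/(-771 + 742))) = 687350/(sqrt(742*(-27)/(-29))) = 687350/(sqrt(742*(-1/29)*(-27))) = 687350/(sqrt(20034/29)) = 687350/((3*sqrt(64554)/29)) = 687350*(sqrt(64554)/6678) = 343675*sqrt(64554)/3339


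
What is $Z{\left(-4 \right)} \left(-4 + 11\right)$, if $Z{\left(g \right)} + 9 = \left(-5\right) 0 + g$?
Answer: $-91$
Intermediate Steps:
$Z{\left(g \right)} = -9 + g$ ($Z{\left(g \right)} = -9 + \left(\left(-5\right) 0 + g\right) = -9 + \left(0 + g\right) = -9 + g$)
$Z{\left(-4 \right)} \left(-4 + 11\right) = \left(-9 - 4\right) \left(-4 + 11\right) = \left(-13\right) 7 = -91$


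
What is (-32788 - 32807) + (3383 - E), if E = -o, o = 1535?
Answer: -60677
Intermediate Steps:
E = -1535 (E = -1*1535 = -1535)
(-32788 - 32807) + (3383 - E) = (-32788 - 32807) + (3383 - 1*(-1535)) = -65595 + (3383 + 1535) = -65595 + 4918 = -60677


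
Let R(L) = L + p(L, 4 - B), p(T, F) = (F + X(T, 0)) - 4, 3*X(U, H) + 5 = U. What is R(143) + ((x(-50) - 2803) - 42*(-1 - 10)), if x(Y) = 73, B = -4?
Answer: -2075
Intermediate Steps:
X(U, H) = -5/3 + U/3
p(T, F) = -17/3 + F + T/3 (p(T, F) = (F + (-5/3 + T/3)) - 4 = (-5/3 + F + T/3) - 4 = -17/3 + F + T/3)
R(L) = 7/3 + 4*L/3 (R(L) = L + (-17/3 + (4 - 1*(-4)) + L/3) = L + (-17/3 + (4 + 4) + L/3) = L + (-17/3 + 8 + L/3) = L + (7/3 + L/3) = 7/3 + 4*L/3)
R(143) + ((x(-50) - 2803) - 42*(-1 - 10)) = (7/3 + (4/3)*143) + ((73 - 2803) - 42*(-1 - 10)) = (7/3 + 572/3) + (-2730 - 42*(-11)) = 193 + (-2730 + 462) = 193 - 2268 = -2075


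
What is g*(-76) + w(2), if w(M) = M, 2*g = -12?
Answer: 458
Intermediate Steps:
g = -6 (g = (½)*(-12) = -6)
g*(-76) + w(2) = -6*(-76) + 2 = 456 + 2 = 458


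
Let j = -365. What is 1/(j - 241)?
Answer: -1/606 ≈ -0.0016502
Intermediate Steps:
1/(j - 241) = 1/(-365 - 241) = 1/(-606) = -1/606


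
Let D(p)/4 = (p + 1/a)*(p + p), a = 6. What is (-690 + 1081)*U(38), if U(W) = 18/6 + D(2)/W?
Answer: 87193/57 ≈ 1529.7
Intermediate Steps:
D(p) = 8*p*(1/6 + p) (D(p) = 4*((p + 1/6)*(p + p)) = 4*((p + 1/6)*(2*p)) = 4*((1/6 + p)*(2*p)) = 4*(2*p*(1/6 + p)) = 8*p*(1/6 + p))
U(W) = 3 + 104/(3*W) (U(W) = 18/6 + ((4/3)*2*(1 + 6*2))/W = 18*(1/6) + ((4/3)*2*(1 + 12))/W = 3 + ((4/3)*2*13)/W = 3 + 104/(3*W))
(-690 + 1081)*U(38) = (-690 + 1081)*(3 + (104/3)/38) = 391*(3 + (104/3)*(1/38)) = 391*(3 + 52/57) = 391*(223/57) = 87193/57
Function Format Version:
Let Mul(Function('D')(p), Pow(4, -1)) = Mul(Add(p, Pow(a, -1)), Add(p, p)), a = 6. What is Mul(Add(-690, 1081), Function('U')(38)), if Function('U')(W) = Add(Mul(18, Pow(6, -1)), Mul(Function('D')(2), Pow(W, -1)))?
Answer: Rational(87193, 57) ≈ 1529.7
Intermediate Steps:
Function('D')(p) = Mul(8, p, Add(Rational(1, 6), p)) (Function('D')(p) = Mul(4, Mul(Add(p, Pow(6, -1)), Add(p, p))) = Mul(4, Mul(Add(p, Rational(1, 6)), Mul(2, p))) = Mul(4, Mul(Add(Rational(1, 6), p), Mul(2, p))) = Mul(4, Mul(2, p, Add(Rational(1, 6), p))) = Mul(8, p, Add(Rational(1, 6), p)))
Function('U')(W) = Add(3, Mul(Rational(104, 3), Pow(W, -1))) (Function('U')(W) = Add(Mul(18, Pow(6, -1)), Mul(Mul(Rational(4, 3), 2, Add(1, Mul(6, 2))), Pow(W, -1))) = Add(Mul(18, Rational(1, 6)), Mul(Mul(Rational(4, 3), 2, Add(1, 12)), Pow(W, -1))) = Add(3, Mul(Mul(Rational(4, 3), 2, 13), Pow(W, -1))) = Add(3, Mul(Rational(104, 3), Pow(W, -1))))
Mul(Add(-690, 1081), Function('U')(38)) = Mul(Add(-690, 1081), Add(3, Mul(Rational(104, 3), Pow(38, -1)))) = Mul(391, Add(3, Mul(Rational(104, 3), Rational(1, 38)))) = Mul(391, Add(3, Rational(52, 57))) = Mul(391, Rational(223, 57)) = Rational(87193, 57)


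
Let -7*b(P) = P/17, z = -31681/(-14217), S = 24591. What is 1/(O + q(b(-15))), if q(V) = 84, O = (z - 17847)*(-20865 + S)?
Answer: -4739/315093906480 ≈ -1.5040e-8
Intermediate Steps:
z = 31681/14217 (z = -31681*(-1/14217) = 31681/14217 ≈ 2.2284)
b(P) = -P/119 (b(P) = -P/(7*17) = -P/119)
O = -315094304556/4739 (O = (31681/14217 - 17847)*(-20865 + 24591) = -253699118/14217*3726 = -315094304556/4739 ≈ -6.6490e+7)
1/(O + q(b(-15))) = 1/(-315094304556/4739 + 84) = 1/(-315093906480/4739) = -4739/315093906480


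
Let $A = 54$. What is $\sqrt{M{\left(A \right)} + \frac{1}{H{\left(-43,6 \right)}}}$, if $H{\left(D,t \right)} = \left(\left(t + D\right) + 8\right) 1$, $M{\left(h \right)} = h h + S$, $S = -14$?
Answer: $\frac{\sqrt{2440553}}{29} \approx 53.87$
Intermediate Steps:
$M{\left(h \right)} = -14 + h^{2}$ ($M{\left(h \right)} = h h - 14 = h^{2} - 14 = -14 + h^{2}$)
$H{\left(D,t \right)} = 8 + D + t$ ($H{\left(D,t \right)} = \left(\left(D + t\right) + 8\right) 1 = \left(8 + D + t\right) 1 = 8 + D + t$)
$\sqrt{M{\left(A \right)} + \frac{1}{H{\left(-43,6 \right)}}} = \sqrt{\left(-14 + 54^{2}\right) + \frac{1}{8 - 43 + 6}} = \sqrt{\left(-14 + 2916\right) + \frac{1}{-29}} = \sqrt{2902 - \frac{1}{29}} = \sqrt{\frac{84157}{29}} = \frac{\sqrt{2440553}}{29}$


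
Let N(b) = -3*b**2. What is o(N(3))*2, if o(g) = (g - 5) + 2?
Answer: -60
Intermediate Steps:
o(g) = -3 + g (o(g) = (-5 + g) + 2 = -3 + g)
o(N(3))*2 = (-3 - 3*3**2)*2 = (-3 - 3*9)*2 = (-3 - 27)*2 = -30*2 = -60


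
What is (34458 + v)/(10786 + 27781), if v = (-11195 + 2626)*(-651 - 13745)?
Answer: 123393782/38567 ≈ 3199.5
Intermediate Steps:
v = 123359324 (v = -8569*(-14396) = 123359324)
(34458 + v)/(10786 + 27781) = (34458 + 123359324)/(10786 + 27781) = 123393782/38567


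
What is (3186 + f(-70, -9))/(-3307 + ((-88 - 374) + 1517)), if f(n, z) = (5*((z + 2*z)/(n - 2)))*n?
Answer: -12219/9008 ≈ -1.3565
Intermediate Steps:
f(n, z) = 15*n*z/(-2 + n) (f(n, z) = (5*((3*z)/(-2 + n)))*n = (5*(3*z/(-2 + n)))*n = (15*z/(-2 + n))*n = 15*n*z/(-2 + n))
(3186 + f(-70, -9))/(-3307 + ((-88 - 374) + 1517)) = (3186 + 15*(-70)*(-9)/(-2 - 70))/(-3307 + ((-88 - 374) + 1517)) = (3186 + 15*(-70)*(-9)/(-72))/(-3307 + (-462 + 1517)) = (3186 + 15*(-70)*(-9)*(-1/72))/(-3307 + 1055) = (3186 - 525/4)/(-2252) = (12219/4)*(-1/2252) = -12219/9008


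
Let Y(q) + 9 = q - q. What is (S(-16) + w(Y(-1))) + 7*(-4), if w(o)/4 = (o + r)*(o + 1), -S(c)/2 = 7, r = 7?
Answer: 22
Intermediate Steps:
Y(q) = -9 (Y(q) = -9 + (q - q) = -9 + 0 = -9)
S(c) = -14 (S(c) = -2*7 = -14)
w(o) = 4*(1 + o)*(7 + o) (w(o) = 4*((o + 7)*(o + 1)) = 4*((7 + o)*(1 + o)) = 4*((1 + o)*(7 + o)) = 4*(1 + o)*(7 + o))
(S(-16) + w(Y(-1))) + 7*(-4) = (-14 + (28 + 4*(-9)**2 + 32*(-9))) + 7*(-4) = (-14 + (28 + 4*81 - 288)) - 28 = (-14 + (28 + 324 - 288)) - 28 = (-14 + 64) - 28 = 50 - 28 = 22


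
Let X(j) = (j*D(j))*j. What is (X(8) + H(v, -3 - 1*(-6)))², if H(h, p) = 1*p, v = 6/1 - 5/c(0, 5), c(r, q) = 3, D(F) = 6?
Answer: 149769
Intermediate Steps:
X(j) = 6*j² (X(j) = (j*6)*j = (6*j)*j = 6*j²)
v = 13/3 (v = 6/1 - 5/3 = 6*1 - 5*⅓ = 6 - 5/3 = 13/3 ≈ 4.3333)
H(h, p) = p
(X(8) + H(v, -3 - 1*(-6)))² = (6*8² + (-3 - 1*(-6)))² = (6*64 + (-3 + 6))² = (384 + 3)² = 387² = 149769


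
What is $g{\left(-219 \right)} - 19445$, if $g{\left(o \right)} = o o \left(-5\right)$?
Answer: $-259250$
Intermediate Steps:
$g{\left(o \right)} = - 5 o^{2}$ ($g{\left(o \right)} = o^{2} \left(-5\right) = - 5 o^{2}$)
$g{\left(-219 \right)} - 19445 = - 5 \left(-219\right)^{2} - 19445 = \left(-5\right) 47961 - 19445 = -239805 - 19445 = -259250$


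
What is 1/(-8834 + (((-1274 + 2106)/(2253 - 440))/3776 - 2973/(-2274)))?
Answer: -81080986/716163416173 ≈ -0.00011322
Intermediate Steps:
1/(-8834 + (((-1274 + 2106)/(2253 - 440))/3776 - 2973/(-2274))) = 1/(-8834 + ((832/1813)*(1/3776) - 2973*(-1/2274))) = 1/(-8834 + ((832*(1/1813))*(1/3776) + 991/758)) = 1/(-8834 + ((832/1813)*(1/3776) + 991/758)) = 1/(-8834 + (13/106967 + 991/758)) = 1/(-8834 + 106014151/81080986) = 1/(-716163416173/81080986) = -81080986/716163416173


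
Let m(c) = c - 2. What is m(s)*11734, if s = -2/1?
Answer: -46936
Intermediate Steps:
s = -2 (s = -2*1 = -2)
m(c) = -2 + c
m(s)*11734 = (-2 - 2)*11734 = -4*11734 = -46936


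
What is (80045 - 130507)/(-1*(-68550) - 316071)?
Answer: 50462/247521 ≈ 0.20387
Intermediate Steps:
(80045 - 130507)/(-1*(-68550) - 316071) = -50462/(68550 - 316071) = -50462/(-247521) = -50462*(-1/247521) = 50462/247521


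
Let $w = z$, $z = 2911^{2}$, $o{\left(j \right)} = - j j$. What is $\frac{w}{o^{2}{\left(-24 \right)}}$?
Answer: $\frac{8473921}{331776} \approx 25.541$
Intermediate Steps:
$o{\left(j \right)} = - j^{2}$
$z = 8473921$
$w = 8473921$
$\frac{w}{o^{2}{\left(-24 \right)}} = \frac{8473921}{\left(- \left(-24\right)^{2}\right)^{2}} = \frac{8473921}{\left(\left(-1\right) 576\right)^{2}} = \frac{8473921}{\left(-576\right)^{2}} = \frac{8473921}{331776}$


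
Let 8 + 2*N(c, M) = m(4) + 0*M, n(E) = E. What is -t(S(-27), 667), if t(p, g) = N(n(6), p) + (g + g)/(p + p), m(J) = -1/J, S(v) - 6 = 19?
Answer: -4511/200 ≈ -22.555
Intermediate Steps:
S(v) = 25 (S(v) = 6 + 19 = 25)
N(c, M) = -33/8 (N(c, M) = -4 + (-1/4 + 0*M)/2 = -4 + (-1*¼ + 0)/2 = -4 + (-¼ + 0)/2 = -4 + (½)*(-¼) = -4 - ⅛ = -33/8)
t(p, g) = -33/8 + g/p (t(p, g) = -33/8 + (g + g)/(p + p) = -33/8 + (2*g)/((2*p)) = -33/8 + (2*g)*(1/(2*p)) = -33/8 + g/p)
-t(S(-27), 667) = -(-33/8 + 667/25) = -1*4511/200 = -4511/200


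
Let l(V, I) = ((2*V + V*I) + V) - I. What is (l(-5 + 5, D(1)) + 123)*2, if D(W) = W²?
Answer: 244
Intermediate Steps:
l(V, I) = -I + 3*V + I*V (l(V, I) = ((2*V + I*V) + V) - I = (3*V + I*V) - I = -I + 3*V + I*V)
(l(-5 + 5, D(1)) + 123)*2 = ((-1*1² + 3*(-5 + 5) + 1²*(-5 + 5)) + 123)*2 = ((-1*1 + 3*0 + 1*0) + 123)*2 = ((-1 + 0 + 0) + 123)*2 = (-1 + 123)*2 = 122*2 = 244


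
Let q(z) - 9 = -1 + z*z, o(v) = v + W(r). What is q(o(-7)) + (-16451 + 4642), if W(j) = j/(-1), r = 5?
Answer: -11657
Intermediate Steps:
W(j) = -j (W(j) = j*(-1) = -j)
o(v) = -5 + v (o(v) = v - 1*5 = v - 5 = -5 + v)
q(z) = 8 + z² (q(z) = 9 + (-1 + z*z) = 9 + (-1 + z²) = 8 + z²)
q(o(-7)) + (-16451 + 4642) = (8 + (-5 - 7)²) + (-16451 + 4642) = (8 + (-12)²) - 11809 = (8 + 144) - 11809 = 152 - 11809 = -11657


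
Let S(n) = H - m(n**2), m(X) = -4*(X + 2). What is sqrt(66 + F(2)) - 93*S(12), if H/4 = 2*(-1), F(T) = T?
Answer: -53568 + 2*sqrt(17) ≈ -53560.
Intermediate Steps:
H = -8 (H = 4*(2*(-1)) = 4*(-2) = -8)
m(X) = -8 - 4*X (m(X) = -4*(2 + X) = -8 - 4*X)
S(n) = 4*n**2 (S(n) = -8 - (-8 - 4*n**2) = -8 + (8 + 4*n**2) = 4*n**2)
sqrt(66 + F(2)) - 93*S(12) = sqrt(66 + 2) - 372*12**2 = sqrt(68) - 372*144 = 2*sqrt(17) - 93*576 = 2*sqrt(17) - 53568 = -53568 + 2*sqrt(17)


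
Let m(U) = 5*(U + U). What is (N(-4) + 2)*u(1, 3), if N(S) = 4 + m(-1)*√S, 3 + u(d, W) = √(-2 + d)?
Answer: 2 + 66*I ≈ 2.0 + 66.0*I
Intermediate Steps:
m(U) = 10*U (m(U) = 5*(2*U) = 10*U)
u(d, W) = -3 + √(-2 + d)
N(S) = 4 - 10*√S (N(S) = 4 + (10*(-1))*√S = 4 - 10*√S)
(N(-4) + 2)*u(1, 3) = ((4 - 20*I) + 2)*(-3 + √(-2 + 1)) = ((4 - 20*I) + 2)*(-3 + √(-1)) = ((4 - 20*I) + 2)*(-3 + I) = (6 - 20*I)*(-3 + I) = (-3 + I)*(6 - 20*I)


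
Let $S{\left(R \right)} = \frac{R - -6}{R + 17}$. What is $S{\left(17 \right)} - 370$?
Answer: $- \frac{12557}{34} \approx -369.32$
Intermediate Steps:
$S{\left(R \right)} = \frac{6 + R}{17 + R}$ ($S{\left(R \right)} = \frac{R + 6}{17 + R} = \frac{6 + R}{17 + R}$)
$S{\left(17 \right)} - 370 = \frac{6 + 17}{17 + 17} - 370 = \frac{1}{34} \cdot 23 - 370 = \frac{23}{34} - 370 = - \frac{12557}{34}$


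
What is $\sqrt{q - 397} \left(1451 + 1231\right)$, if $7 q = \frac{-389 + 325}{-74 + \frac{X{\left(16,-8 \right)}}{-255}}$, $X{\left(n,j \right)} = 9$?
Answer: $\frac{2682 i \sqrt{15717043493}}{6293} \approx 53430.0 i$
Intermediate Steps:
$q = \frac{5440}{44051}$ ($q = \frac{\left(-389 + 325\right) \frac{1}{-74 + \frac{9}{-255}}}{7} = \frac{\left(-64\right) \frac{1}{-74 + 9 \left(- \frac{1}{255}\right)}}{7} = \frac{\left(-64\right) \frac{1}{-74 - \frac{3}{85}}}{7} = \frac{\left(-64\right) \frac{1}{- \frac{6293}{85}}}{7} = \frac{\left(-64\right) \left(- \frac{85}{6293}\right)}{7} = \frac{1}{7} \cdot \frac{5440}{6293} = \frac{5440}{44051} \approx 0.12349$)
$\sqrt{q - 397} \left(1451 + 1231\right) = \sqrt{\frac{5440}{44051} - 397} \left(1451 + 1231\right) = \sqrt{- \frac{17482807}{44051}} \cdot 2682 = \frac{i \sqrt{15717043493}}{6293} \cdot 2682 = \frac{2682 i \sqrt{15717043493}}{6293}$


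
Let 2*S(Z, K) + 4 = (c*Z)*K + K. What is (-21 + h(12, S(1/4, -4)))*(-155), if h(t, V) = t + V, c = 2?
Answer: 2170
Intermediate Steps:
S(Z, K) = -2 + K/2 + K*Z (S(Z, K) = -2 + ((2*Z)*K + K)/2 = -2 + (2*K*Z + K)/2 = -2 + (K + 2*K*Z)/2 = -2 + (K/2 + K*Z) = -2 + K/2 + K*Z)
h(t, V) = V + t
(-21 + h(12, S(1/4, -4)))*(-155) = (-21 + ((-2 + (1/2)*(-4) - 4/4) + 12))*(-155) = (-21 + ((-2 - 2 - 4*1/4) + 12))*(-155) = (-21 + ((-2 - 2 - 1) + 12))*(-155) = (-21 + (-5 + 12))*(-155) = (-21 + 7)*(-155) = -14*(-155) = 2170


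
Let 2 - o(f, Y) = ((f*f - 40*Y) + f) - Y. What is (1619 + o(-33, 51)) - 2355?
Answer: 301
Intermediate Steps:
o(f, Y) = 2 - f - f² + 41*Y (o(f, Y) = 2 - (((f*f - 40*Y) + f) - Y) = 2 - (((f² - 40*Y) + f) - Y) = 2 - ((f + f² - 40*Y) - Y) = 2 - (f + f² - 41*Y) = 2 + (-f - f² + 41*Y) = 2 - f - f² + 41*Y)
(1619 + o(-33, 51)) - 2355 = (1619 + (2 - 1*(-33) - 1*(-33)² + 41*51)) - 2355 = (1619 + (2 + 33 - 1*1089 + 2091)) - 2355 = (1619 + (2 + 33 - 1089 + 2091)) - 2355 = (1619 + 1037) - 2355 = 2656 - 2355 = 301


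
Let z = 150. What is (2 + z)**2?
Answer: 23104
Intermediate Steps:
(2 + z)**2 = (2 + 150)**2 = 152**2 = 23104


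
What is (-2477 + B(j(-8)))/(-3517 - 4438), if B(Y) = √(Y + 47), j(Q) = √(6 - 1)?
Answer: 2477/7955 - √(47 + √5)/7955 ≈ 0.31049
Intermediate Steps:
j(Q) = √5
B(Y) = √(47 + Y)
(-2477 + B(j(-8)))/(-3517 - 4438) = (-2477 + √(47 + √5))/(-3517 - 4438) = (-2477 + √(47 + √5))/(-7955) = (-2477 + √(47 + √5))*(-1/7955) = 2477/7955 - √(47 + √5)/7955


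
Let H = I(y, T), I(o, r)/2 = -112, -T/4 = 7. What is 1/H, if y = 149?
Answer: -1/224 ≈ -0.0044643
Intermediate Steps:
T = -28 (T = -4*7 = -28)
I(o, r) = -224 (I(o, r) = 2*(-112) = -224)
H = -224
1/H = 1/(-224) = -1/224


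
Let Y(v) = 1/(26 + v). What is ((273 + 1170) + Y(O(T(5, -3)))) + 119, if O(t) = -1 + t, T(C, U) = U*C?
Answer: 15621/10 ≈ 1562.1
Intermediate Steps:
T(C, U) = C*U
((273 + 1170) + Y(O(T(5, -3)))) + 119 = ((273 + 1170) + 1/(26 + (-1 + 5*(-3)))) + 119 = (1443 + 1/(26 + (-1 - 15))) + 119 = (1443 + 1/(26 - 16)) + 119 = (1443 + 1/10) + 119 = (1443 + ⅒) + 119 = 14431/10 + 119 = 15621/10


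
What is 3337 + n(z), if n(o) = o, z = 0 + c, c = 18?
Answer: 3355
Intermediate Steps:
z = 18 (z = 0 + 18 = 18)
3337 + n(z) = 3337 + 18 = 3355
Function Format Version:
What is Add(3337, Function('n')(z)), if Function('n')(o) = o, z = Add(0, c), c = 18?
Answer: 3355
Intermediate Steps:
z = 18 (z = Add(0, 18) = 18)
Add(3337, Function('n')(z)) = Add(3337, 18) = 3355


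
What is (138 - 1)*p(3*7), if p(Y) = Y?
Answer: 2877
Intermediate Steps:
(138 - 1)*p(3*7) = (138 - 1)*(3*7) = 137*21 = 2877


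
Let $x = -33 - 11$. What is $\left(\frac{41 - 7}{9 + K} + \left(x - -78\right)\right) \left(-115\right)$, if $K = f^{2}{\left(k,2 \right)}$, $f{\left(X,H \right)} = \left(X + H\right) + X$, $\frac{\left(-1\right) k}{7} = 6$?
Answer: $- \frac{26329940}{6733} \approx -3910.6$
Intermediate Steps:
$k = -42$ ($k = \left(-7\right) 6 = -42$)
$f{\left(X,H \right)} = H + 2 X$ ($f{\left(X,H \right)} = \left(H + X\right) + X = H + 2 X$)
$K = 6724$ ($K = \left(2 + 2 \left(-42\right)\right)^{2} = \left(2 - 84\right)^{2} = \left(-82\right)^{2} = 6724$)
$x = -44$
$\left(\frac{41 - 7}{9 + K} + \left(x - -78\right)\right) \left(-115\right) = \left(\frac{41 - 7}{9 + 6724} - -34\right) \left(-115\right) = \left(\frac{34}{6733} + \left(-44 + 78\right)\right) \left(-115\right) = \left(34 \cdot \frac{1}{6733} + 34\right) \left(-115\right) = \left(\frac{34}{6733} + 34\right) \left(-115\right) = \frac{228956}{6733} \left(-115\right) = - \frac{26329940}{6733}$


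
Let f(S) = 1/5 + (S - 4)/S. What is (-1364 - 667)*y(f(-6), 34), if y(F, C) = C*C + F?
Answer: -11758136/5 ≈ -2.3516e+6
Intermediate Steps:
f(S) = ⅕ + (-4 + S)/S (f(S) = 1*(⅕) + (-4 + S)/S = ⅕ + (-4 + S)/S)
y(F, C) = F + C² (y(F, C) = C² + F = F + C²)
(-1364 - 667)*y(f(-6), 34) = (-1364 - 667)*((6/5 - 4/(-6)) + 34²) = -2031*((6/5 - 4*(-⅙)) + 1156) = -2031*((6/5 + ⅔) + 1156) = -2031*(28/15 + 1156) = -2031*17368/15 = -11758136/5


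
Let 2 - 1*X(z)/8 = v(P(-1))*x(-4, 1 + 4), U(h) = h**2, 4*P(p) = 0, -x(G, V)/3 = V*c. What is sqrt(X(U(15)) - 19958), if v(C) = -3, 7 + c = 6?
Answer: I*sqrt(19582) ≈ 139.94*I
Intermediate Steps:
c = -1 (c = -7 + 6 = -1)
x(G, V) = 3*V (x(G, V) = -3*V*(-1) = -(-3)*V = 3*V)
P(p) = 0 (P(p) = (1/4)*0 = 0)
X(z) = 376 (X(z) = 16 - (-24)*3*(1 + 4) = 16 - (-24)*3*5 = 16 - (-24)*15 = 16 - 8*(-45) = 16 + 360 = 376)
sqrt(X(U(15)) - 19958) = sqrt(376 - 19958) = sqrt(-19582) = I*sqrt(19582)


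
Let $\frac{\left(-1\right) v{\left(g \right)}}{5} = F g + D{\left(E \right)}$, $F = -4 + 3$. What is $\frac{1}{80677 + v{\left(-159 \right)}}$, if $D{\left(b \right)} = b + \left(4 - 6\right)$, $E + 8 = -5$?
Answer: $\frac{1}{79957} \approx 1.2507 \cdot 10^{-5}$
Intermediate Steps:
$E = -13$ ($E = -8 - 5 = -13$)
$F = -1$
$D{\left(b \right)} = -2 + b$ ($D{\left(b \right)} = b + \left(4 - 6\right) = b - 2 = -2 + b$)
$v{\left(g \right)} = 75 + 5 g$ ($v{\left(g \right)} = - 5 \left(- g - 15\right) = - 5 \left(-15 - g\right) = 75 + 5 g$)
$\frac{1}{80677 + v{\left(-159 \right)}} = \frac{1}{80677 + \left(75 + 5 \left(-159\right)\right)} = \frac{1}{80677 + \left(75 - 795\right)} = \frac{1}{80677 - 720} = \frac{1}{79957}$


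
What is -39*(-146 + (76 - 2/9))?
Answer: 8216/3 ≈ 2738.7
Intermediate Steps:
-39*(-146 + (76 - 2/9)) = -39*(-146 + 682/9) = -39*(-632/9) = 8216/3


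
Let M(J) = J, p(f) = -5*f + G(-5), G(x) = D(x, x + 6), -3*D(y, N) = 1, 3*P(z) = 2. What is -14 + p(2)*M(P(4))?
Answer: -188/9 ≈ -20.889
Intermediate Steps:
P(z) = 2/3 (P(z) = (1/3)*2 = 2/3)
D(y, N) = -1/3 (D(y, N) = -1/3*1 = -1/3)
G(x) = -1/3
p(f) = -1/3 - 5*f (p(f) = -5*f - 1/3 = -1/3 - 5*f)
-14 + p(2)*M(P(4)) = -14 + (-1/3 - 5*2)*(2/3) = -14 + (-1/3 - 10)*(2/3) = -14 - 31/3*2/3 = -14 - 62/9 = -188/9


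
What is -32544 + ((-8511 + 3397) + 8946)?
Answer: -28712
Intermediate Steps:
-32544 + ((-8511 + 3397) + 8946) = -32544 + (-5114 + 8946) = -32544 + 3832 = -28712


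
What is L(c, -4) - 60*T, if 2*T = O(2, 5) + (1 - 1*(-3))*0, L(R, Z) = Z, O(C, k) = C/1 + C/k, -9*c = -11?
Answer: -76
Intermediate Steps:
c = 11/9 (c = -⅑*(-11) = 11/9 ≈ 1.2222)
O(C, k) = C + C/k (O(C, k) = C*1 + C/k = C + C/k)
T = 6/5 (T = ((2 + 2/5) + (1 - 1*(-3))*0)/2 = ((2 + 2*(⅕)) + (1 + 3)*0)/2 = ((2 + ⅖) + 4*0)/2 = (12/5 + 0)/2 = (½)*(12/5) = 6/5 ≈ 1.2000)
L(c, -4) - 60*T = -4 - 60*6/5 = -4 - 72 = -76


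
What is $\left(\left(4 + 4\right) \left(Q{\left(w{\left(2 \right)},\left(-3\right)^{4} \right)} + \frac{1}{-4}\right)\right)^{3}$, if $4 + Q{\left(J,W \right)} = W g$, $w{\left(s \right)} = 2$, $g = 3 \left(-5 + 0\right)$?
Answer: $-928000593064$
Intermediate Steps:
$g = -15$ ($g = 3 \left(-5\right) = -15$)
$Q{\left(J,W \right)} = -4 - 15 W$ ($Q{\left(J,W \right)} = -4 + W \left(-15\right) = -4 - 15 W$)
$\left(\left(4 + 4\right) \left(Q{\left(w{\left(2 \right)},\left(-3\right)^{4} \right)} + \frac{1}{-4}\right)\right)^{3} = \left(\left(4 + 4\right) \left(\left(-4 - 15 \left(-3\right)^{4}\right) + \frac{1}{-4}\right)\right)^{3} = \left(8 \left(\left(-4 - 1215\right) - \frac{1}{4}\right)\right)^{3} = \left(8 \left(-1219 - \frac{1}{4}\right)\right)^{3} = \left(8 \left(- \frac{4877}{4}\right)\right)^{3} = \left(-9754\right)^{3} = -928000593064$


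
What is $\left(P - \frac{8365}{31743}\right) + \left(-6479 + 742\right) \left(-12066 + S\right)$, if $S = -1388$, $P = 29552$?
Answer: $\frac{2451040498085}{31743} \approx 7.7215 \cdot 10^{7}$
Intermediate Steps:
$\left(P - \frac{8365}{31743}\right) + \left(-6479 + 742\right) \left(-12066 + S\right) = \left(29552 - \frac{8365}{31743}\right) + \left(-6479 + 742\right) \left(-12066 - 1388\right) = \left(29552 - \frac{8365}{31743}\right) - -77185598 = \left(29552 - \frac{8365}{31743}\right) + 77185598 = \frac{938060771}{31743} + 77185598 = \frac{2451040498085}{31743}$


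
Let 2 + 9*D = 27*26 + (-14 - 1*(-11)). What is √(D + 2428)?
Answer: √22549/3 ≈ 50.054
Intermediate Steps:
D = 697/9 (D = -2/9 + (27*26 + (-14 - 1*(-11)))/9 = -2/9 + (702 + (-14 + 11))/9 = -2/9 + (702 - 3)/9 = -2/9 + (⅑)*699 = -2/9 + 233/3 = 697/9 ≈ 77.444)
√(D + 2428) = √(697/9 + 2428) = √(22549/9) = √22549/3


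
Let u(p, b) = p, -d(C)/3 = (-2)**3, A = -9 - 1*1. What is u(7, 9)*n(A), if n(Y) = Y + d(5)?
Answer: 98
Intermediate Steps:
A = -10 (A = -9 - 1 = -10)
d(C) = 24 (d(C) = -3*(-2)**3 = -3*(-8) = 24)
n(Y) = 24 + Y (n(Y) = Y + 24 = 24 + Y)
u(7, 9)*n(A) = 7*(24 - 10) = 7*14 = 98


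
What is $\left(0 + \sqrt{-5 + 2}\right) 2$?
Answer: $2 i \sqrt{3} \approx 3.4641 i$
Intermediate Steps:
$\left(0 + \sqrt{-5 + 2}\right) 2 = \left(0 + \sqrt{-3}\right) 2 = \left(0 + i \sqrt{3}\right) 2 = i \sqrt{3} \cdot 2 = 2 i \sqrt{3}$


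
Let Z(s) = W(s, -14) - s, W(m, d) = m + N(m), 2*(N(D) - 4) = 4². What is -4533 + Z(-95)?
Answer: -4521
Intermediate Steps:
N(D) = 12 (N(D) = 4 + (½)*4² = 4 + (½)*16 = 4 + 8 = 12)
W(m, d) = 12 + m (W(m, d) = m + 12 = 12 + m)
Z(s) = 12 (Z(s) = (12 + s) - s = 12)
-4533 + Z(-95) = -4533 + 12 = -4521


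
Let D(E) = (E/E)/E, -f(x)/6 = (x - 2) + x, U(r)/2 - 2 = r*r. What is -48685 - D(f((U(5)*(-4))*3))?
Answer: -379158781/7788 ≈ -48685.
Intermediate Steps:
U(r) = 4 + 2*r² (U(r) = 4 + 2*(r*r) = 4 + 2*r²)
f(x) = 12 - 12*x (f(x) = -6*((x - 2) + x) = -6*((-2 + x) + x) = -6*(-2 + 2*x) = 12 - 12*x)
D(E) = 1/E
-48685 - D(f((U(5)*(-4))*3)) = -48685 - 1/(12 - 12*(4 + 2*5²)*(-4)*3) = -48685 - 1/(12 - 12*(4 + 2*25)*(-4)*3) = -48685 - 1/(12 - 12*(4 + 50)*(-4)*3) = -48685 - 1/(12 - 12*54*(-4)*3) = -48685 - 1/(12 - (-2592)*3) = -48685 - 1/(12 - 12*(-648)) = -48685 - 1/(12 + 7776) = -48685 - 1/7788 = -379158781/7788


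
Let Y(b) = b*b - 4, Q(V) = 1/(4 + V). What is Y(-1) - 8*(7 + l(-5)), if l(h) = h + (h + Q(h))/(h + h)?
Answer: -119/5 ≈ -23.800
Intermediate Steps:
l(h) = h + (h + 1/(4 + h))/(2*h) (l(h) = h + (h + 1/(4 + h))/(h + h) = h + (h + 1/(4 + h))/((2*h)) = h + (h + 1/(4 + h))*(1/(2*h)) = h + (h + 1/(4 + h))/(2*h))
Y(b) = -4 + b² (Y(b) = b² - 4 = -4 + b²)
Y(-1) - 8*(7 + l(-5)) = (-4 + (-1)²) - 8*(7 + (½)*(1 - 5*(1 + 2*(-5))*(4 - 5))/(-5*(4 - 5))) = (-4 + 1) - 8*(7 + (½)*(-⅕)*(1 - 5*(1 - 10)*(-1))/(-1)) = -3 - 8*(7 + (½)*(-⅕)*(-1)*(1 - 5*(-9)*(-1))) = -3 - 8*(7 + (½)*(-⅕)*(-1)*(1 - 45)) = -3 - 8*(7 + (½)*(-⅕)*(-1)*(-44)) = -3 - 8*(7 - 22/5) = -3 - 8*13/5 = -3 - 104/5 = -119/5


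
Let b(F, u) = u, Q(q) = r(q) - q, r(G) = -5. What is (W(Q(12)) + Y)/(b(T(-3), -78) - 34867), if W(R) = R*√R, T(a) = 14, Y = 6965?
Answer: -1393/6989 + 17*I*√17/34945 ≈ -0.19931 + 0.0020058*I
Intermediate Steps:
Q(q) = -5 - q
W(R) = R^(3/2)
(W(Q(12)) + Y)/(b(T(-3), -78) - 34867) = ((-5 - 1*12)^(3/2) + 6965)/(-78 - 34867) = ((-5 - 12)^(3/2) + 6965)/(-34945) = ((-17)^(3/2) + 6965)*(-1/34945) = (-17*I*√17 + 6965)*(-1/34945) = (6965 - 17*I*√17)*(-1/34945) = -1393/6989 + 17*I*√17/34945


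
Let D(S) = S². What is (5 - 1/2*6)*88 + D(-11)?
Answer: 297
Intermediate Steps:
(5 - 1/2*6)*88 + D(-11) = (5 - 1/2*6)*88 + (-11)² = (5 - 1*½*6)*88 + 121 = (5 - ½*6)*88 + 121 = (5 - 3)*88 + 121 = 2*88 + 121 = 176 + 121 = 297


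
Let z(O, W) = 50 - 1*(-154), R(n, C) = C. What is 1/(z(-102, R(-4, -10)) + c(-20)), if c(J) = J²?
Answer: 1/604 ≈ 0.0016556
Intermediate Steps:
z(O, W) = 204 (z(O, W) = 50 + 154 = 204)
1/(z(-102, R(-4, -10)) + c(-20)) = 1/(204 + (-20)²) = 1/(204 + 400) = 1/604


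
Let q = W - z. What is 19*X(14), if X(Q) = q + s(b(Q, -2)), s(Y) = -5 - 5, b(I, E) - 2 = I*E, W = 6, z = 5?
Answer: -171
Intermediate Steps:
b(I, E) = 2 + E*I (b(I, E) = 2 + I*E = 2 + E*I)
q = 1 (q = 6 - 1*5 = 6 - 5 = 1)
s(Y) = -10
X(Q) = -9 (X(Q) = 1 - 10 = -9)
19*X(14) = 19*(-9) = -171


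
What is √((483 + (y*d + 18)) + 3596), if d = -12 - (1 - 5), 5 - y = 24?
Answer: √4249 ≈ 65.184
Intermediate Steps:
y = -19 (y = 5 - 1*24 = 5 - 24 = -19)
d = -8 (d = -12 - (-4) = -12 - 1*(-4) = -12 + 4 = -8)
√((483 + (y*d + 18)) + 3596) = √((483 + (-19*(-8) + 18)) + 3596) = √((483 + (152 + 18)) + 3596) = √((483 + 170) + 3596) = √(653 + 3596) = √4249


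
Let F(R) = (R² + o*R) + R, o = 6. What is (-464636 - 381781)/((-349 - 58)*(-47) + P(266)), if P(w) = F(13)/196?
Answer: -13824811/312462 ≈ -44.245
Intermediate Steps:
F(R) = R² + 7*R (F(R) = (R² + 6*R) + R = R² + 7*R)
P(w) = 65/49 (P(w) = (13*(7 + 13))/196 = (13*20)*(1/196) = 260*(1/196) = 65/49)
(-464636 - 381781)/((-349 - 58)*(-47) + P(266)) = (-464636 - 381781)/((-349 - 58)*(-47) + 65/49) = -846417/(-407*(-47) + 65/49) = -846417/(19129 + 65/49) = -846417/937386/49 = -846417*49/937386 = -13824811/312462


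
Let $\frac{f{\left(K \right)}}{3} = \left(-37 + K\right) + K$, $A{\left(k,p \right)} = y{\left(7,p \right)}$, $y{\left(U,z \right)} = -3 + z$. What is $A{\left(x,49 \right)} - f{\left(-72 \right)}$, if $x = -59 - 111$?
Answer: $589$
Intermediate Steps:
$x = -170$
$A{\left(k,p \right)} = -3 + p$
$f{\left(K \right)} = -111 + 6 K$ ($f{\left(K \right)} = 3 \left(\left(-37 + K\right) + K\right) = 3 \left(-37 + 2 K\right) = -111 + 6 K$)
$A{\left(x,49 \right)} - f{\left(-72 \right)} = \left(-3 + 49\right) - \left(-111 + 6 \left(-72\right)\right) = 46 - \left(-111 - 432\right) = 46 - -543 = 46 + 543 = 589$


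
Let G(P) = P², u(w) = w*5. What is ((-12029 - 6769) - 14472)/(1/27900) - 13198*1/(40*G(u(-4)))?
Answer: -7425864006599/8000 ≈ -9.2823e+8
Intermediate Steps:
u(w) = 5*w
((-12029 - 6769) - 14472)/(1/27900) - 13198*1/(40*G(u(-4))) = ((-12029 - 6769) - 14472)/(1/27900) - 13198/((5*(-4))²*((5*(-2))*(-4))) = (-18798 - 14472)/(1/27900) - 13198/((-20)²*(-10*(-4))) = -33270*27900 - 13198/(400*40) = -928233000 - 13198/16000 = -928233000 - 13198*1/16000 = -928233000 - 6599/8000 = -7425864006599/8000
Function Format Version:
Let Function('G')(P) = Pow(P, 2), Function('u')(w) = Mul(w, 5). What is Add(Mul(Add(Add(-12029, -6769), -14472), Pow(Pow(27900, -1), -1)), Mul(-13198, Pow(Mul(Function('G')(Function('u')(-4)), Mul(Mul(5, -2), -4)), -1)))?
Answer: Rational(-7425864006599, 8000) ≈ -9.2823e+8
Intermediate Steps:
Function('u')(w) = Mul(5, w)
Add(Mul(Add(Add(-12029, -6769), -14472), Pow(Pow(27900, -1), -1)), Mul(-13198, Pow(Mul(Function('G')(Function('u')(-4)), Mul(Mul(5, -2), -4)), -1))) = Add(Mul(Add(Add(-12029, -6769), -14472), Pow(Pow(27900, -1), -1)), Mul(-13198, Pow(Mul(Pow(Mul(5, -4), 2), Mul(Mul(5, -2), -4)), -1))) = Add(Mul(Add(-18798, -14472), Pow(Rational(1, 27900), -1)), Mul(-13198, Pow(Mul(Pow(-20, 2), Mul(-10, -4)), -1))) = Add(Mul(-33270, 27900), Mul(-13198, Pow(Mul(400, 40), -1))) = Add(-928233000, Mul(-13198, Pow(16000, -1))) = Add(-928233000, Mul(-13198, Rational(1, 16000))) = Add(-928233000, Rational(-6599, 8000)) = Rational(-7425864006599, 8000)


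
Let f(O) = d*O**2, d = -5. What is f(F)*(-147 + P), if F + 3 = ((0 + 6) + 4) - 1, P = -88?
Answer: 42300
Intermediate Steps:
F = 6 (F = -3 + (((0 + 6) + 4) - 1) = -3 + ((6 + 4) - 1) = -3 + (10 - 1) = -3 + 9 = 6)
f(O) = -5*O**2
f(F)*(-147 + P) = (-5*6**2)*(-147 - 88) = -5*36*(-235) = -180*(-235) = 42300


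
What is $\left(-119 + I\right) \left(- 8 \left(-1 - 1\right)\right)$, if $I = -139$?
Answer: $-4128$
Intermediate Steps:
$\left(-119 + I\right) \left(- 8 \left(-1 - 1\right)\right) = \left(-119 - 139\right) \left(- 8 \left(-1 - 1\right)\right) = - 258 \left(\left(-8\right) \left(-2\right)\right) = \left(-258\right) 16 = -4128$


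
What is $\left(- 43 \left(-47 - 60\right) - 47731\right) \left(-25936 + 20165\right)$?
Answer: $248903230$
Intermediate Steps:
$\left(- 43 \left(-47 - 60\right) - 47731\right) \left(-25936 + 20165\right) = \left(\left(-43\right) \left(-107\right) - 47731\right) \left(-5771\right) = \left(4601 - 47731\right) \left(-5771\right) = \left(-43130\right) \left(-5771\right) = 248903230$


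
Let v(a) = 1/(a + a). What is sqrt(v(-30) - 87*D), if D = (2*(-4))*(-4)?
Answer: 7*I*sqrt(51135)/30 ≈ 52.764*I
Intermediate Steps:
D = 32 (D = -8*(-4) = 32)
v(a) = 1/(2*a)
sqrt(v(-30) - 87*D) = sqrt((1/2)/(-30) - 87*32) = sqrt((1/2)*(-1/30) - 2784) = sqrt(-1/60 - 2784) = sqrt(-167041/60) = 7*I*sqrt(51135)/30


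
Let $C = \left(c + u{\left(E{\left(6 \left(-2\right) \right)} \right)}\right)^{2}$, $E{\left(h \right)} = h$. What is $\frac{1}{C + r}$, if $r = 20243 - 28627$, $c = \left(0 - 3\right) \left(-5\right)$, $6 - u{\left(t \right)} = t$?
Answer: $- \frac{1}{7295} \approx -0.00013708$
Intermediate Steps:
$u{\left(t \right)} = 6 - t$
$c = 15$ ($c = \left(-3\right) \left(-5\right) = 15$)
$r = -8384$ ($r = 20243 - 28627 = -8384$)
$C = 1089$ ($C = \left(15 - \left(-6 + 6 \left(-2\right)\right)\right)^{2} = \left(15 + \left(6 - -12\right)\right)^{2} = \left(15 + \left(6 + 12\right)\right)^{2} = \left(15 + 18\right)^{2} = 33^{2} = 1089$)
$\frac{1}{C + r} = \frac{1}{1089 - 8384} = \frac{1}{-7295} = - \frac{1}{7295}$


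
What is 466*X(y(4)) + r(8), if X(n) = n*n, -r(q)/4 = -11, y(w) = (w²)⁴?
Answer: 2001454759980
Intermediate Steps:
y(w) = w⁸
r(q) = 44 (r(q) = -4*(-11) = 44)
X(n) = n²
466*X(y(4)) + r(8) = 466*(4⁸)² + 44 = 466*65536² + 44 = 466*4294967296 + 44 = 2001454759936 + 44 = 2001454759980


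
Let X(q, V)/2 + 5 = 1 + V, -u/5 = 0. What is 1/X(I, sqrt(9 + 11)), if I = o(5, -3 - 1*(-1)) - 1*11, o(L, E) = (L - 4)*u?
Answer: 1/2 + sqrt(5)/4 ≈ 1.0590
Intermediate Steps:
u = 0 (u = -5*0 = 0)
o(L, E) = 0 (o(L, E) = (L - 4)*0 = (-4 + L)*0 = 0)
I = -11 (I = 0 - 1*11 = 0 - 11 = -11)
X(q, V) = -8 + 2*V (X(q, V) = -10 + 2*(1 + V) = -10 + (2 + 2*V) = -8 + 2*V)
1/X(I, sqrt(9 + 11)) = 1/(-8 + 2*sqrt(9 + 11)) = 1/(-8 + 2*sqrt(20)) = 1/(-8 + 2*(2*sqrt(5))) = 1/(-8 + 4*sqrt(5))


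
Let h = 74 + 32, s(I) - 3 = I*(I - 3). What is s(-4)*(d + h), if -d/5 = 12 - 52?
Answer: 9486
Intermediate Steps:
s(I) = 3 + I*(-3 + I) (s(I) = 3 + I*(I - 3) = 3 + I*(-3 + I))
d = 200 (d = -5*(12 - 52) = -5*(-40) = 200)
h = 106
s(-4)*(d + h) = (3 + (-4)² - 3*(-4))*(200 + 106) = (3 + 16 + 12)*306 = 31*306 = 9486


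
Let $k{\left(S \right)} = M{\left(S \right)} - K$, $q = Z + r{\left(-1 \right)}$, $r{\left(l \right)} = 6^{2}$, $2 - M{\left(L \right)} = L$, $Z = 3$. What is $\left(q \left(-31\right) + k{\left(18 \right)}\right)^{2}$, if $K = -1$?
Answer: $1498176$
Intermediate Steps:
$M{\left(L \right)} = 2 - L$
$r{\left(l \right)} = 36$
$q = 39$ ($q = 3 + 36 = 39$)
$k{\left(S \right)} = 3 - S$ ($k{\left(S \right)} = \left(2 - S\right) - -1 = \left(2 - S\right) + 1 = 3 - S$)
$\left(q \left(-31\right) + k{\left(18 \right)}\right)^{2} = \left(39 \left(-31\right) + \left(3 - 18\right)\right)^{2} = \left(-1209 + \left(3 - 18\right)\right)^{2} = \left(-1209 - 15\right)^{2} = \left(-1224\right)^{2} = 1498176$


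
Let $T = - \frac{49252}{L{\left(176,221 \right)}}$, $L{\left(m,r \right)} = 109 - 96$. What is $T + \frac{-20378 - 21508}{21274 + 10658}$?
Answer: $- \frac{87403299}{23062} \approx -3789.9$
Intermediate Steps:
$L{\left(m,r \right)} = 13$ ($L{\left(m,r \right)} = 109 - 96 = 13$)
$T = - \frac{49252}{13} \approx -3788.6$
$T + \frac{-20378 - 21508}{21274 + 10658} = - \frac{49252}{13} + \frac{-20378 - 21508}{21274 + 10658} = - \frac{49252}{13} - \frac{41886}{31932} = - \frac{49252}{13} - \frac{2327}{1774} = - \frac{87403299}{23062}$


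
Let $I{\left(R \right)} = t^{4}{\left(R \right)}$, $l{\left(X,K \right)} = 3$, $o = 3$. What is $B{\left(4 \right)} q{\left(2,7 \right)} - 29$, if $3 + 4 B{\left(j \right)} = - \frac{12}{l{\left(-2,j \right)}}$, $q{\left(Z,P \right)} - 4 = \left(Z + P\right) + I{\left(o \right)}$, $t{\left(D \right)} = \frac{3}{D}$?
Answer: $- \frac{107}{2} \approx -53.5$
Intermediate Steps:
$I{\left(R \right)} = \frac{81}{R^{4}}$ ($I{\left(R \right)} = \left(\frac{3}{R}\right)^{4} = \frac{81}{R^{4}}$)
$q{\left(Z,P \right)} = 5 + P + Z$ ($q{\left(Z,P \right)} = 4 + \left(\left(Z + P\right) + \frac{81}{81}\right) = 4 + \left(\left(P + Z\right) + 81 \cdot \frac{1}{81}\right) = 4 + \left(\left(P + Z\right) + 1\right) = 4 + \left(1 + P + Z\right) = 5 + P + Z$)
$B{\left(j \right)} = - \frac{7}{4}$ ($B{\left(j \right)} = - \frac{3}{4} + \frac{\left(-12\right) \frac{1}{3}}{4} = - \frac{3}{4} + \frac{1}{4} \left(-4\right) = - \frac{3}{4} - 1 = - \frac{7}{4}$)
$B{\left(4 \right)} q{\left(2,7 \right)} - 29 = - \frac{7 \left(5 + 7 + 2\right)}{4} - 29 = \left(- \frac{7}{4}\right) 14 - 29 = - \frac{49}{2} - 29 = - \frac{107}{2}$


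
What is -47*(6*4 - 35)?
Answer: 517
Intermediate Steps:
-47*(6*4 - 35) = -47*(24 - 35) = -47*(-11) = 517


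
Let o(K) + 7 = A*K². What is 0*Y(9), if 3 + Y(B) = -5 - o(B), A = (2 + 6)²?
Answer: 0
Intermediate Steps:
A = 64 (A = 8² = 64)
o(K) = -7 + 64*K²
Y(B) = -1 - 64*B² (Y(B) = -3 + (-5 - (-7 + 64*B²)) = -3 + (-5 + (7 - 64*B²)) = -3 + (2 - 64*B²) = -1 - 64*B²)
0*Y(9) = 0*(-1 - 64*9²) = 0*(-1 - 64*81) = 0*(-1 - 5184) = 0*(-5185) = 0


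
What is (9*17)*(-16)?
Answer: -2448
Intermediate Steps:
(9*17)*(-16) = 153*(-16) = -2448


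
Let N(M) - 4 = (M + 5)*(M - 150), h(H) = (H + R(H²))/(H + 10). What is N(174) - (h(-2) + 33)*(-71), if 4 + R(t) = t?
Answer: 26501/4 ≈ 6625.3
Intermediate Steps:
R(t) = -4 + t
h(H) = (-4 + H + H²)/(10 + H) (h(H) = (H + (-4 + H²))/(H + 10) = (-4 + H + H²)/(10 + H))
N(M) = 4 + (-150 + M)*(5 + M) (N(M) = 4 + (M + 5)*(M - 150) = 4 + (5 + M)*(-150 + M) = 4 + (-150 + M)*(5 + M))
N(174) - (h(-2) + 33)*(-71) = (-746 + 174² - 145*174) - ((-4 - 2 + (-2)²)/(10 - 2) + 33)*(-71) = (-746 + 30276 - 25230) - ((-4 - 2 + 4)/8 + 33)*(-71) = 4300 - ((⅛)*(-2) + 33)*(-71) = 4300 - (-¼ + 33)*(-71) = 4300 - 131*(-71)/4 = 4300 - 1*(-9301/4) = 4300 + 9301/4 = 26501/4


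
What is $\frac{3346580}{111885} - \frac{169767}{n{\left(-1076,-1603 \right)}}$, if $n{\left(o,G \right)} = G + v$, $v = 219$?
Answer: $\frac{4725209503}{30969768} \approx 152.57$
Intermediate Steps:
$n{\left(o,G \right)} = 219 + G$ ($n{\left(o,G \right)} = G + 219 = 219 + G$)
$\frac{3346580}{111885} - \frac{169767}{n{\left(-1076,-1603 \right)}} = \frac{3346580}{111885} - \frac{169767}{219 - 1603} = 3346580 \cdot \frac{1}{111885} - \frac{169767}{-1384} = \frac{669316}{22377} - - \frac{169767}{1384} = \frac{669316}{22377} + \frac{169767}{1384} = \frac{4725209503}{30969768}$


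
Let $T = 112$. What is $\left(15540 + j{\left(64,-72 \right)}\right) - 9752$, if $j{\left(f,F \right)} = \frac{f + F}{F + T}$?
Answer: $\frac{28939}{5} \approx 5787.8$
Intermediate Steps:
$j{\left(f,F \right)} = \frac{F + f}{112 + F}$ ($j{\left(f,F \right)} = \frac{f + F}{F + 112} = \frac{F + f}{112 + F}$)
$\left(15540 + j{\left(64,-72 \right)}\right) - 9752 = \left(15540 + \frac{-72 + 64}{112 - 72}\right) - 9752 = \left(15540 + \frac{1}{40} \left(-8\right)\right) - 9752 = \left(15540 - \frac{1}{5}\right) - 9752 = \frac{77699}{5} - 9752 = \frac{28939}{5}$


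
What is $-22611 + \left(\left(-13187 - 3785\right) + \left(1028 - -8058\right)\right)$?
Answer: $-30497$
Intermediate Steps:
$-22611 + \left(\left(-13187 - 3785\right) + \left(1028 - -8058\right)\right) = -22611 + \left(-16972 + \left(1028 + 8058\right)\right) = -22611 + \left(-16972 + 9086\right) = -22611 - 7886 = -30497$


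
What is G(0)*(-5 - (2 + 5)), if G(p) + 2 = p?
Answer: 24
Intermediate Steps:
G(p) = -2 + p
G(0)*(-5 - (2 + 5)) = (-2 + 0)*(-5 - (2 + 5)) = -2*(-5 - 1*7) = -2*(-5 - 7) = -2*(-12) = 24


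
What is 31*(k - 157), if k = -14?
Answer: -5301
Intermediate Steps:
31*(k - 157) = 31*(-14 - 157) = 31*(-171) = -5301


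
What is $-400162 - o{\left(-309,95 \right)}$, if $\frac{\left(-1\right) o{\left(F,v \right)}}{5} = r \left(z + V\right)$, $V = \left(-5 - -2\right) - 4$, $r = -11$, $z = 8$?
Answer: $-400217$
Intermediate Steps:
$V = -7$ ($V = \left(-5 + 2\right) - 4 = -3 - 4 = -7$)
$o{\left(F,v \right)} = 55$ ($o{\left(F,v \right)} = - 5 \left(- 11 \left(8 - 7\right)\right) = - 5 \left(\left(-11\right) 1\right) = \left(-5\right) \left(-11\right) = 55$)
$-400162 - o{\left(-309,95 \right)} = -400162 - 55 = -400217$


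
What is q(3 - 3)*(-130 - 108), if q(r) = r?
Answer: 0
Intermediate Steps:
q(3 - 3)*(-130 - 108) = (3 - 3)*(-130 - 108) = 0*(-238) = 0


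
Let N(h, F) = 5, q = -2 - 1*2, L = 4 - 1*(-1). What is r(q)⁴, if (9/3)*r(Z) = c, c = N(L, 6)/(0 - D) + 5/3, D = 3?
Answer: 0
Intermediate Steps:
L = 5 (L = 4 + 1 = 5)
q = -4 (q = -2 - 2 = -4)
c = 0 (c = 5/(0 - 1*3) + 5/3 = 5/(0 - 3) + 5*(⅓) = 5/(-3) + 5/3 = 5*(-⅓) + 5/3 = -5/3 + 5/3 = 0)
r(Z) = 0 (r(Z) = (⅓)*0 = 0)
r(q)⁴ = 0⁴ = 0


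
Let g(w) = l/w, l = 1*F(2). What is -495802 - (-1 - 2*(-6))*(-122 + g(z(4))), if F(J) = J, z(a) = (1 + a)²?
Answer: -12361522/25 ≈ -4.9446e+5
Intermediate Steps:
l = 2 (l = 1*2 = 2)
g(w) = 2/w
-495802 - (-1 - 2*(-6))*(-122 + g(z(4))) = -495802 - (-1 - 2*(-6))*(-122 + 2/((1 + 4)²)) = -495802 - (-1 + 12)*(-122 + 2/(5²)) = -495802 - 11*(-122 + 2/25) = -495802 - 11*(-3048)/25 = -495802 - 1*(-33528/25) = -495802 + 33528/25 = -12361522/25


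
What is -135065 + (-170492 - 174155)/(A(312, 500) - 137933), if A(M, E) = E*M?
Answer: -2440564002/18067 ≈ -1.3508e+5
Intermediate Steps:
-135065 + (-170492 - 174155)/(A(312, 500) - 137933) = -135065 + (-170492 - 174155)/(500*312 - 137933) = -135065 - 344647/(156000 - 137933) = -135065 - 344647/18067 = -2440564002/18067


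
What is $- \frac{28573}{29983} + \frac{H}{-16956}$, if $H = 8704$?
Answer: $- \frac{186363955}{127097937} \approx -1.4663$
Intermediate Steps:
$- \frac{28573}{29983} + \frac{H}{-16956} = - \frac{28573}{29983} + \frac{8704}{-16956} = \left(-28573\right) \frac{1}{29983} + 8704 \left(- \frac{1}{16956}\right) = - \frac{28573}{29983} - \frac{2176}{4239} = - \frac{186363955}{127097937}$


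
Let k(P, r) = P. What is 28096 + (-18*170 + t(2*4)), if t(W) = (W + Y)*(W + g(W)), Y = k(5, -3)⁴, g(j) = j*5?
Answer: 55420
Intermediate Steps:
g(j) = 5*j
Y = 625 (Y = 5⁴ = 625)
t(W) = 6*W*(625 + W) (t(W) = (W + 625)*(W + 5*W) = (625 + W)*(6*W) = 6*W*(625 + W))
28096 + (-18*170 + t(2*4)) = 28096 + (-18*170 + 6*(2*4)*(625 + 2*4)) = 28096 + (-3060 + 6*8*(625 + 8)) = 28096 + (-3060 + 6*8*633) = 28096 + (-3060 + 30384) = 28096 + 27324 = 55420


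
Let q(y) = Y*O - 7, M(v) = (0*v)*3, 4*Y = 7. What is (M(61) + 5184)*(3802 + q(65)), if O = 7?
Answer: 19736784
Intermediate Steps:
Y = 7/4 (Y = (¼)*7 = 7/4 ≈ 1.7500)
M(v) = 0 (M(v) = 0*3 = 0)
q(y) = 21/4 (q(y) = (7/4)*7 - 7 = 49/4 - 7 = 21/4)
(M(61) + 5184)*(3802 + q(65)) = (0 + 5184)*(3802 + 21/4) = 5184*(15229/4) = 19736784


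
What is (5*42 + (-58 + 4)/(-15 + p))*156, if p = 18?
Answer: 29952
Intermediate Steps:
(5*42 + (-58 + 4)/(-15 + p))*156 = (5*42 + (-58 + 4)/(-15 + 18))*156 = (210 - 54/3)*156 = (210 - 54*⅓)*156 = (210 - 18)*156 = 192*156 = 29952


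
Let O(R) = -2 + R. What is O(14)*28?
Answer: 336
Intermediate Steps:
O(14)*28 = (-2 + 14)*28 = 12*28 = 336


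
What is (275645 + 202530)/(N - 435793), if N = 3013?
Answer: -95635/86556 ≈ -1.1049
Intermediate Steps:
(275645 + 202530)/(N - 435793) = (275645 + 202530)/(3013 - 435793) = 478175/(-432780) = 478175*(-1/432780) = -95635/86556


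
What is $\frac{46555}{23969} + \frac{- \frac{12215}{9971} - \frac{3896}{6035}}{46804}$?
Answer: $\frac{131116200494613471}{67507010620623860} \approx 1.9423$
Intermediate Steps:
$\frac{46555}{23969} + \frac{- \frac{12215}{9971} - \frac{3896}{6035}}{46804} = 46555 \cdot \frac{1}{23969} + \left(\left(-12215\right) \frac{1}{9971} - \frac{3896}{6035}\right) \frac{1}{46804} = \frac{46555}{23969} + \left(- \frac{12215}{9971} - \frac{3896}{6035}\right) \frac{1}{46804} = \frac{46555}{23969} - \frac{112564541}{2816429997940} = \frac{131116200494613471}{67507010620623860}$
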